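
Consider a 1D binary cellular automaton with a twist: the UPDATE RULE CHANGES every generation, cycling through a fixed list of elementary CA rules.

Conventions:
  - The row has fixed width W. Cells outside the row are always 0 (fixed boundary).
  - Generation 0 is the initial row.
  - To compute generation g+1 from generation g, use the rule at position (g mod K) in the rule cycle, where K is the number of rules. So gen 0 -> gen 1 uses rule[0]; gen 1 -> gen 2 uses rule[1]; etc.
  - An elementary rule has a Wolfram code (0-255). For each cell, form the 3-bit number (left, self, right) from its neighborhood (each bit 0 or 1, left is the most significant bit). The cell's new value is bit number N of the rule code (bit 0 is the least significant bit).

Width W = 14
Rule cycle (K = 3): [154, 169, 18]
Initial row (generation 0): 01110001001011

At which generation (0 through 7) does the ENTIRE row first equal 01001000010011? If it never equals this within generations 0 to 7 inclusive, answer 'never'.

Gen 0: 01110001001011
Gen 1 (rule 154): 11101010110010
Gen 2 (rule 169): 11010101100000
Gen 3 (rule 18): 00000000010000
Gen 4 (rule 154): 00000000101000
Gen 5 (rule 169): 11111110010011
Gen 6 (rule 18): 00000001101100
Gen 7 (rule 154): 00000011001010

Answer: never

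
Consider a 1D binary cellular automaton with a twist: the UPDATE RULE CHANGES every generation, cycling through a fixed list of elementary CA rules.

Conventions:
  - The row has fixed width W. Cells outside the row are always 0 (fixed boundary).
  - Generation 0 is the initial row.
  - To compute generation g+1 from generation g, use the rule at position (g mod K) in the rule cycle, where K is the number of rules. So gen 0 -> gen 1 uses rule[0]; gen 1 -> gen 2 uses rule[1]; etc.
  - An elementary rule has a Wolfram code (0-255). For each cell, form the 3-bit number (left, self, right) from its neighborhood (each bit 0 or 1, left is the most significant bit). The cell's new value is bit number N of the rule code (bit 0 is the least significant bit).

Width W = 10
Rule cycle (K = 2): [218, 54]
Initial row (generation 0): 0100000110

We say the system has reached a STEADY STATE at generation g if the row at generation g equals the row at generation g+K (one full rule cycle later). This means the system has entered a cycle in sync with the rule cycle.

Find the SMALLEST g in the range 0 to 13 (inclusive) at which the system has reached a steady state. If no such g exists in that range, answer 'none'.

Gen 0: 0100000110
Gen 1 (rule 218): 1010001111
Gen 2 (rule 54): 1111010000
Gen 3 (rule 218): 1111001000
Gen 4 (rule 54): 0000111100
Gen 5 (rule 218): 0001111110
Gen 6 (rule 54): 0010000001
Gen 7 (rule 218): 0101000010
Gen 8 (rule 54): 1111100111
Gen 9 (rule 218): 1111111111
Gen 10 (rule 54): 0000000000
Gen 11 (rule 218): 0000000000
Gen 12 (rule 54): 0000000000
Gen 13 (rule 218): 0000000000
Gen 14 (rule 54): 0000000000
Gen 15 (rule 218): 0000000000

Answer: 10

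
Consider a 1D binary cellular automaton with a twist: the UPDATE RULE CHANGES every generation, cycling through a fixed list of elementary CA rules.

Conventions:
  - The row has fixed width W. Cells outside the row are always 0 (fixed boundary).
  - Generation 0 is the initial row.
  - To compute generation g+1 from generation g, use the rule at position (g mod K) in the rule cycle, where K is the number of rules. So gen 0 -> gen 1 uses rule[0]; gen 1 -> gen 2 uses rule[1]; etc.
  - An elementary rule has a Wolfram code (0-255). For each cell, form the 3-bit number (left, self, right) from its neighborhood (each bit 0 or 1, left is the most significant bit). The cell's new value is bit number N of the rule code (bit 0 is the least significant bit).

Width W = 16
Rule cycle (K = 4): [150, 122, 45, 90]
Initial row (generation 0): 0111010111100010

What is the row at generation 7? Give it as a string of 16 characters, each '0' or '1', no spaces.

Gen 0: 0111010111100010
Gen 1 (rule 150): 1010010011010111
Gen 2 (rule 122): 0101101111101101
Gen 3 (rule 45): 0111011000011011
Gen 4 (rule 90): 1101011100111011
Gen 5 (rule 150): 0001001011010000
Gen 6 (rule 122): 0010110111101000
Gen 7 (rule 45): 1011101100011011

Answer: 1011101100011011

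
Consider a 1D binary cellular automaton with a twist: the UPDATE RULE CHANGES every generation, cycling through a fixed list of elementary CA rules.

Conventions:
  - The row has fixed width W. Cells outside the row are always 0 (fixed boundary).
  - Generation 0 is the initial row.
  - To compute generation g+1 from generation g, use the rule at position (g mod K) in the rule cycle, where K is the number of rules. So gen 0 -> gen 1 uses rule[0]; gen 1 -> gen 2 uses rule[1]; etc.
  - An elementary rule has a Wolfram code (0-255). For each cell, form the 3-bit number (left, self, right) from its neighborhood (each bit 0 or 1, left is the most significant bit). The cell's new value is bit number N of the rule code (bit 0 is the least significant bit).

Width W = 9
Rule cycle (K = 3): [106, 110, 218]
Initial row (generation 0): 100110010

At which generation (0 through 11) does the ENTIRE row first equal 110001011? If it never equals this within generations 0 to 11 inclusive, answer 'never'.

Answer: never

Derivation:
Gen 0: 100110010
Gen 1 (rule 106): 001110100
Gen 2 (rule 110): 011011100
Gen 3 (rule 218): 111011110
Gen 4 (rule 106): 101110010
Gen 5 (rule 110): 111010110
Gen 6 (rule 218): 111000111
Gen 7 (rule 106): 101001101
Gen 8 (rule 110): 111011111
Gen 9 (rule 218): 111011111
Gen 10 (rule 106): 101110001
Gen 11 (rule 110): 111010011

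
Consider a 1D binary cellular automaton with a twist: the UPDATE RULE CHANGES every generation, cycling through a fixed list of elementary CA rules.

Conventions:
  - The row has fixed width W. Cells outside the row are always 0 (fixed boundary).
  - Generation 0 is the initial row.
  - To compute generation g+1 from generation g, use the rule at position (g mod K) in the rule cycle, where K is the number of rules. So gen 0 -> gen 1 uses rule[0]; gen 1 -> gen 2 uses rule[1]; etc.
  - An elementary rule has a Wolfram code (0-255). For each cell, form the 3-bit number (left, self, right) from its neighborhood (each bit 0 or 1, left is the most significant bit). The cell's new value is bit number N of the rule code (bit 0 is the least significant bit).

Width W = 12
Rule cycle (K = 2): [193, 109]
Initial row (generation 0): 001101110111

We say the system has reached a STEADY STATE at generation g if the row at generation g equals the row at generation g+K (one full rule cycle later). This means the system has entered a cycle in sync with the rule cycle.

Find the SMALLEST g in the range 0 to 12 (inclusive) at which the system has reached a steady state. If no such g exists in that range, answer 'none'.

Answer: none

Derivation:
Gen 0: 001101110111
Gen 1 (rule 193): 100100110011
Gen 2 (rule 109): 100100110011
Gen 3 (rule 193): 000000010001
Gen 4 (rule 109): 111111010101
Gen 5 (rule 193): 011111000000
Gen 6 (rule 109): 010001011111
Gen 7 (rule 193): 000100001111
Gen 8 (rule 109): 110101101001
Gen 9 (rule 193): 010000100000
Gen 10 (rule 109): 010110101111
Gen 11 (rule 193): 000010000111
Gen 12 (rule 109): 111010110101
Gen 13 (rule 193): 011000010000
Gen 14 (rule 109): 011011010111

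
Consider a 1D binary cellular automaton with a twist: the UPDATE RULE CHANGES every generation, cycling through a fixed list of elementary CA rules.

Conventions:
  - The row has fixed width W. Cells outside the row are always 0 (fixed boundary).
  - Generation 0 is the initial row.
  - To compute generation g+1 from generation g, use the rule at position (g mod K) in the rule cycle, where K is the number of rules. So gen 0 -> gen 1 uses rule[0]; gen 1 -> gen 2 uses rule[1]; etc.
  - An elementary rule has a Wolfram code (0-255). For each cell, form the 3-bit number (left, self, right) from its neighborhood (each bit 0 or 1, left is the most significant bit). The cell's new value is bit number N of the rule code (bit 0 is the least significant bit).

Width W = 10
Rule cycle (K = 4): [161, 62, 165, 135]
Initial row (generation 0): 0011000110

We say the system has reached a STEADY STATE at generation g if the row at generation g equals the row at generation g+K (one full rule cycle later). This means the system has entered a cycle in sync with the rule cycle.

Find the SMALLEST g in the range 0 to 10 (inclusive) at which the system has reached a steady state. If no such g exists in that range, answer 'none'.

Answer: none

Derivation:
Gen 0: 0011000110
Gen 1 (rule 161): 1000010000
Gen 2 (rule 62): 1100111000
Gen 3 (rule 165): 0000010011
Gen 4 (rule 135): 1111110100
Gen 5 (rule 161): 0111101001
Gen 6 (rule 62): 1100011111
Gen 7 (rule 165): 0001001110
Gen 8 (rule 135): 1111010100
Gen 9 (rule 161): 0110101001
Gen 10 (rule 62): 1101111111
Gen 11 (rule 165): 0010111110
Gen 12 (rule 135): 1110011100
Gen 13 (rule 161): 0100001001
Gen 14 (rule 62): 1110011111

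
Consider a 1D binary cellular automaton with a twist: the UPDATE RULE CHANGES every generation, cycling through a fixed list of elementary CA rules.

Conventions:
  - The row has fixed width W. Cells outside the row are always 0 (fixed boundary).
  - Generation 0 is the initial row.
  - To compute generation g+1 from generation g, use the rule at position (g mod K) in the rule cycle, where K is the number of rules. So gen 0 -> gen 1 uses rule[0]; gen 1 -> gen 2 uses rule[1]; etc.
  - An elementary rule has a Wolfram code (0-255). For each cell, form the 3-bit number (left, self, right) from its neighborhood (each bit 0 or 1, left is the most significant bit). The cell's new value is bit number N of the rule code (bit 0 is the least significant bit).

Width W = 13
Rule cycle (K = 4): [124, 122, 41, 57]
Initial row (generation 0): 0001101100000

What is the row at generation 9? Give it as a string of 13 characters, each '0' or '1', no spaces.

Gen 0: 0001101100000
Gen 1 (rule 124): 0001111110000
Gen 2 (rule 122): 0011000011000
Gen 3 (rule 41): 1010011010011
Gen 4 (rule 57): 0101010101010
Gen 5 (rule 124): 0111111111111
Gen 6 (rule 122): 1100000000001
Gen 7 (rule 41): 1001111111100
Gen 8 (rule 57): 0101000000011
Gen 9 (rule 124): 0111100000011

Answer: 0111100000011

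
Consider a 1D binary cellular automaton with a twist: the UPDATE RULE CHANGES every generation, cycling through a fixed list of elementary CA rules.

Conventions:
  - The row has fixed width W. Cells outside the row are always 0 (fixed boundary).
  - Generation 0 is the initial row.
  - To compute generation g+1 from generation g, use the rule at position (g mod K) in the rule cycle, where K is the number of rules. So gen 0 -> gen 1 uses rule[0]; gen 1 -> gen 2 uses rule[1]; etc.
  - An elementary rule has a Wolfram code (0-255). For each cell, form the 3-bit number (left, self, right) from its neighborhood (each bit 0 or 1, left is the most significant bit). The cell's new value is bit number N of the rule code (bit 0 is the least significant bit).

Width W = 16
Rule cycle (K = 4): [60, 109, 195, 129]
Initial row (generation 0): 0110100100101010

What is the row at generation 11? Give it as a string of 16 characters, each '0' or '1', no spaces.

Gen 0: 0110100100101010
Gen 1 (rule 60): 0101110110111111
Gen 2 (rule 109): 0111011111100001
Gen 3 (rule 195): 1011001111101110
Gen 4 (rule 129): 0000000111000100
Gen 5 (rule 60): 0000000100100110
Gen 6 (rule 109): 1111110100100110
Gen 7 (rule 195): 0111110001001010
Gen 8 (rule 129): 0011100100000000
Gen 9 (rule 60): 0010010110000000
Gen 10 (rule 109): 1010011110111111
Gen 11 (rule 195): 0000101110011111

Answer: 0000101110011111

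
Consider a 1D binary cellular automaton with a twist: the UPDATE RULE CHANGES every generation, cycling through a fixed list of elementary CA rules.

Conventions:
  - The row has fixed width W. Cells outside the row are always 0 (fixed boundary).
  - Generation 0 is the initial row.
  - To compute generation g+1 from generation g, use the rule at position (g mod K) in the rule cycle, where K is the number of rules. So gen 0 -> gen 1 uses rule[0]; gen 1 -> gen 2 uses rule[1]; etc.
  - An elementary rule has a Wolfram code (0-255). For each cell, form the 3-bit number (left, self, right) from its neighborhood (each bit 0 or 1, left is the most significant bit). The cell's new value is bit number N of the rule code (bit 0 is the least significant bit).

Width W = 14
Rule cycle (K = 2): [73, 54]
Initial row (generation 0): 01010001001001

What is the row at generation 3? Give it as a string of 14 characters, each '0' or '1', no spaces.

Gen 0: 01010001001001
Gen 1 (rule 73): 00000100000000
Gen 2 (rule 54): 00001110000000
Gen 3 (rule 73): 11101010111111

Answer: 11101010111111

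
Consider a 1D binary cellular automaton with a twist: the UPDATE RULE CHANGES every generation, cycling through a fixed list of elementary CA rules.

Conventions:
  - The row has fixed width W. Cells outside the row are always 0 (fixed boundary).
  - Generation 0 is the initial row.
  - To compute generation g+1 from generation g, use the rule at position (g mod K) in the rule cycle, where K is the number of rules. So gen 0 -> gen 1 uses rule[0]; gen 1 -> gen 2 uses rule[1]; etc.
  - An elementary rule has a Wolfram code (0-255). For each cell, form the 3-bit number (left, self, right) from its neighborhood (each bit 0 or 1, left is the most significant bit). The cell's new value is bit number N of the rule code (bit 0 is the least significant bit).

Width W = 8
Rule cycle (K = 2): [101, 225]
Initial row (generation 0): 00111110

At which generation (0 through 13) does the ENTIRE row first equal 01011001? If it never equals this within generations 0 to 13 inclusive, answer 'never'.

Gen 0: 00111110
Gen 1 (rule 101): 10000010
Gen 2 (rule 225): 00111000
Gen 3 (rule 101): 10001011
Gen 4 (rule 225): 00100101
Gen 5 (rule 101): 10100111
Gen 6 (rule 225): 01000011
Gen 7 (rule 101): 01011001
Gen 8 (rule 225): 00101000
Gen 9 (rule 101): 10111011
Gen 10 (rule 225): 01011101
Gen 11 (rule 101): 01100111
Gen 12 (rule 225): 00100011
Gen 13 (rule 101): 10101001

Answer: 7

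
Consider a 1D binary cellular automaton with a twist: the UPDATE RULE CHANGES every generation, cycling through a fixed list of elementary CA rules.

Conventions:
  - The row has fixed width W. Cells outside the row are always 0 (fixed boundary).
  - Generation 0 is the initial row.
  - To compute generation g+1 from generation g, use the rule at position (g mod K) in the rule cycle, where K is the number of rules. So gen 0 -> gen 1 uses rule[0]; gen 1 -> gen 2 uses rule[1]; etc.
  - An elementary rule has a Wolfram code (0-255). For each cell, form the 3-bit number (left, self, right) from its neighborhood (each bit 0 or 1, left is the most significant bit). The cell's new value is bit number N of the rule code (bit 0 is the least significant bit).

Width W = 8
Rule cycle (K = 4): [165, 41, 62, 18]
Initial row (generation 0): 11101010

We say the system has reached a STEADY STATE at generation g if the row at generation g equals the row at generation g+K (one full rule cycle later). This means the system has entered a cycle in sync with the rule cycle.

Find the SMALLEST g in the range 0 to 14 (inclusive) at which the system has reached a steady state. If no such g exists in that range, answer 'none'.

Answer: none

Derivation:
Gen 0: 11101010
Gen 1 (rule 165): 01011110
Gen 2 (rule 41): 00110000
Gen 3 (rule 62): 01101000
Gen 4 (rule 18): 10000100
Gen 5 (rule 165): 10110101
Gen 6 (rule 41): 01101010
Gen 7 (rule 62): 11011111
Gen 8 (rule 18): 00000000
Gen 9 (rule 165): 11111111
Gen 10 (rule 41): 10000000
Gen 11 (rule 62): 11000000
Gen 12 (rule 18): 00100000
Gen 13 (rule 165): 10101111
Gen 14 (rule 41): 01011000
Gen 15 (rule 62): 11110100
Gen 16 (rule 18): 00000010
Gen 17 (rule 165): 11111010
Gen 18 (rule 41): 10000100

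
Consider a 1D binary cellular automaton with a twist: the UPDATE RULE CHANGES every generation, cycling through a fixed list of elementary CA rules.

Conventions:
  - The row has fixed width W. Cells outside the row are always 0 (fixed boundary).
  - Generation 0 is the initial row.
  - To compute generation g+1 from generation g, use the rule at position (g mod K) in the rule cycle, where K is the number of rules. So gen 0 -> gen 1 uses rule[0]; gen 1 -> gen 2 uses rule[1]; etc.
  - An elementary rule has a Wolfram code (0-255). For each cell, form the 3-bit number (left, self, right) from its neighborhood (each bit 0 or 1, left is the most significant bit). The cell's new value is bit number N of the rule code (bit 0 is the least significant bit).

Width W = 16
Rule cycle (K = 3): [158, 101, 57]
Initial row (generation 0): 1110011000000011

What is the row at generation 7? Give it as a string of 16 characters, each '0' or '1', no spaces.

Answer: 1110110010111010

Derivation:
Gen 0: 1110011000000011
Gen 1 (rule 158): 1101110100000110
Gen 2 (rule 101): 0110011101110010
Gen 3 (rule 57): 0101010011001001
Gen 4 (rule 158): 1101011110111111
Gen 5 (rule 101): 0111100011000001
Gen 6 (rule 57): 0100011010111100
Gen 7 (rule 158): 1110110010111010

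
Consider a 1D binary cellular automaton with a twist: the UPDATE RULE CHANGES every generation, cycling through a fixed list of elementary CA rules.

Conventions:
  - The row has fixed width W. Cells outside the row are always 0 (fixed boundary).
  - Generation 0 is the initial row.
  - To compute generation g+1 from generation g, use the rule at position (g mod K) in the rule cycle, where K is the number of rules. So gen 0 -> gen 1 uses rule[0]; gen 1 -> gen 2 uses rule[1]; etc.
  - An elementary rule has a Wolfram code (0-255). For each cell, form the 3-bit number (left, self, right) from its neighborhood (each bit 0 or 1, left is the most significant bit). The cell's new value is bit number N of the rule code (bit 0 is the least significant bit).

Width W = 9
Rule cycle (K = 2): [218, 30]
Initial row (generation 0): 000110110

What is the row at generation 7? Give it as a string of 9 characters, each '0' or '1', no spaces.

Gen 0: 000110110
Gen 1 (rule 218): 001110111
Gen 2 (rule 30): 011000100
Gen 3 (rule 218): 111101010
Gen 4 (rule 30): 100001011
Gen 5 (rule 218): 010010011
Gen 6 (rule 30): 111111110
Gen 7 (rule 218): 111111111

Answer: 111111111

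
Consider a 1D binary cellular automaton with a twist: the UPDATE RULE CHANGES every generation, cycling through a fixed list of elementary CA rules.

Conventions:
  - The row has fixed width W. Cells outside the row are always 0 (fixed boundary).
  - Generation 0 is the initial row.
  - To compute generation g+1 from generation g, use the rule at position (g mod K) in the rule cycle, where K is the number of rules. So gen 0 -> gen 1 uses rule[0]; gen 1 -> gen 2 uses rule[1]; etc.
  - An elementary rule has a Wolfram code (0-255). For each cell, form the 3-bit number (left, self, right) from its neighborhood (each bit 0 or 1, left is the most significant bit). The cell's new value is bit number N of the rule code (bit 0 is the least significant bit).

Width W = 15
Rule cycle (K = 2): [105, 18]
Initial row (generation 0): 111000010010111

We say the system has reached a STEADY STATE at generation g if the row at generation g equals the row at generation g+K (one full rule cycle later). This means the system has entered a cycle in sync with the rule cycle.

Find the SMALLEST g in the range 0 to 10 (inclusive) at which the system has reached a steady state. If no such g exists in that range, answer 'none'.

Gen 0: 111000010010111
Gen 1 (rule 105): 101011000001101
Gen 2 (rule 18): 000000100010000
Gen 3 (rule 105): 111110001000111
Gen 4 (rule 18): 000001010101000
Gen 5 (rule 105): 111100101010011
Gen 6 (rule 18): 000011000001100
Gen 7 (rule 105): 111011011101101
Gen 8 (rule 18): 000000000000000
Gen 9 (rule 105): 111111111111111
Gen 10 (rule 18): 000000000000000
Gen 11 (rule 105): 111111111111111
Gen 12 (rule 18): 000000000000000

Answer: 8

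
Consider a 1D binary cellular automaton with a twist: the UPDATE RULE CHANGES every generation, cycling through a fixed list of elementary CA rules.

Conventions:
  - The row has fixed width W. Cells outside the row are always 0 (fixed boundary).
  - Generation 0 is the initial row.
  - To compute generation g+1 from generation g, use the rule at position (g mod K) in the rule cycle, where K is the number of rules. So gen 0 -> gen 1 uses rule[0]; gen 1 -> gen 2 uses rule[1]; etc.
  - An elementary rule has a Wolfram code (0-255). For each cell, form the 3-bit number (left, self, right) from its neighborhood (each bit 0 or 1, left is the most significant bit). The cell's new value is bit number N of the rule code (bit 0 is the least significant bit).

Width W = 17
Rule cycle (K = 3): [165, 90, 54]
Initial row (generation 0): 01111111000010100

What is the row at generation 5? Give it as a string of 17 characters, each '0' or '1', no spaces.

Gen 0: 01111111000010100
Gen 1 (rule 165): 00111110011011101
Gen 2 (rule 90): 01100011111010100
Gen 3 (rule 54): 10010100000111110
Gen 4 (rule 165): 10011101110011100
Gen 5 (rule 90): 01110101011110110

Answer: 01110101011110110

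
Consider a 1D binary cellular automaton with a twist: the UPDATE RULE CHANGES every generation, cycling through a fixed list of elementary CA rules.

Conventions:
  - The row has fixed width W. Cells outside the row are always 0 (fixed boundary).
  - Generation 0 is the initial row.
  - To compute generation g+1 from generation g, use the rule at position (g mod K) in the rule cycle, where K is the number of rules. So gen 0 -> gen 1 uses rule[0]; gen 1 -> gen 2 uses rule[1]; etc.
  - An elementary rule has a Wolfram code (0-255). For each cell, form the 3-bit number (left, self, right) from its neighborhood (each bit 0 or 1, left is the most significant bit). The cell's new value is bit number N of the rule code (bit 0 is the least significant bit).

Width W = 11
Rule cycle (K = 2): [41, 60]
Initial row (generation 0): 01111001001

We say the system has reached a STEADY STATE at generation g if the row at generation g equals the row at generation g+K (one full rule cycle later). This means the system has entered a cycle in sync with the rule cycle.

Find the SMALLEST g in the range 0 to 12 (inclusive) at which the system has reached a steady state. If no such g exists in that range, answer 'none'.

Answer: 11

Derivation:
Gen 0: 01111001001
Gen 1 (rule 41): 01000000000
Gen 2 (rule 60): 01100000000
Gen 3 (rule 41): 01001111111
Gen 4 (rule 60): 01101000000
Gen 5 (rule 41): 01010011111
Gen 6 (rule 60): 01111010000
Gen 7 (rule 41): 01000100111
Gen 8 (rule 60): 01100110100
Gen 9 (rule 41): 01000101001
Gen 10 (rule 60): 01100111101
Gen 11 (rule 41): 01000100010
Gen 12 (rule 60): 01100110011
Gen 13 (rule 41): 01000100010
Gen 14 (rule 60): 01100110011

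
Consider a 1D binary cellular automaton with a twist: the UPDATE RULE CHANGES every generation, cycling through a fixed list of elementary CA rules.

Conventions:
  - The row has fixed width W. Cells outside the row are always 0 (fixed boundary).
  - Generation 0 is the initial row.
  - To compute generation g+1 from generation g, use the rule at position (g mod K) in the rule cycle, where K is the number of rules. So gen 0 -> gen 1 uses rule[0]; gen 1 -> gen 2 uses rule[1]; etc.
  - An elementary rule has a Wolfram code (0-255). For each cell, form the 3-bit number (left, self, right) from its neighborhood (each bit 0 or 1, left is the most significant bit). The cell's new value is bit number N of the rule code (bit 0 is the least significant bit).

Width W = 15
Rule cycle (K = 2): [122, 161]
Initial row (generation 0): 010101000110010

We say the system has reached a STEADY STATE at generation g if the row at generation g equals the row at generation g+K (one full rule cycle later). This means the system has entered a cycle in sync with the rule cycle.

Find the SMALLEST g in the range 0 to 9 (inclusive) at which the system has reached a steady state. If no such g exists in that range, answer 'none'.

Answer: 3

Derivation:
Gen 0: 010101000110010
Gen 1 (rule 122): 101010101111101
Gen 2 (rule 161): 010101010111010
Gen 3 (rule 122): 101010101101101
Gen 4 (rule 161): 010101010010010
Gen 5 (rule 122): 101010101101101
Gen 6 (rule 161): 010101010010010
Gen 7 (rule 122): 101010101101101
Gen 8 (rule 161): 010101010010010
Gen 9 (rule 122): 101010101101101
Gen 10 (rule 161): 010101010010010
Gen 11 (rule 122): 101010101101101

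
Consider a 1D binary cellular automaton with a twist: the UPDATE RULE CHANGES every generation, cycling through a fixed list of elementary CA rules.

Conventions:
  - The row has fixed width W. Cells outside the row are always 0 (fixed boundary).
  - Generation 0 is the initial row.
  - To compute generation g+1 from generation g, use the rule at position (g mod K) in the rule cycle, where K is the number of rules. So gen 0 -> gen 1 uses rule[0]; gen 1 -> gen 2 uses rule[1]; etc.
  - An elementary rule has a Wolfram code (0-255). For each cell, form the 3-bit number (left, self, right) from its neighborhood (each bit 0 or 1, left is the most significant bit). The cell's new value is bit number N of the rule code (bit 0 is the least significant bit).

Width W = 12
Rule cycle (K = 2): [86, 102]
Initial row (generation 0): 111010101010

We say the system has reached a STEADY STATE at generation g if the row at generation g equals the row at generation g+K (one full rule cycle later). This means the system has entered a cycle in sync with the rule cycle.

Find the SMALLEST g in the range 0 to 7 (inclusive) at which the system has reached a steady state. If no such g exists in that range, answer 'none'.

Answer: none

Derivation:
Gen 0: 111010101010
Gen 1 (rule 86): 001010101011
Gen 2 (rule 102): 011111111101
Gen 3 (rule 86): 100000000101
Gen 4 (rule 102): 100000001111
Gen 5 (rule 86): 110000010001
Gen 6 (rule 102): 010000110011
Gen 7 (rule 86): 111001011101
Gen 8 (rule 102): 001011100111
Gen 9 (rule 86): 011000111001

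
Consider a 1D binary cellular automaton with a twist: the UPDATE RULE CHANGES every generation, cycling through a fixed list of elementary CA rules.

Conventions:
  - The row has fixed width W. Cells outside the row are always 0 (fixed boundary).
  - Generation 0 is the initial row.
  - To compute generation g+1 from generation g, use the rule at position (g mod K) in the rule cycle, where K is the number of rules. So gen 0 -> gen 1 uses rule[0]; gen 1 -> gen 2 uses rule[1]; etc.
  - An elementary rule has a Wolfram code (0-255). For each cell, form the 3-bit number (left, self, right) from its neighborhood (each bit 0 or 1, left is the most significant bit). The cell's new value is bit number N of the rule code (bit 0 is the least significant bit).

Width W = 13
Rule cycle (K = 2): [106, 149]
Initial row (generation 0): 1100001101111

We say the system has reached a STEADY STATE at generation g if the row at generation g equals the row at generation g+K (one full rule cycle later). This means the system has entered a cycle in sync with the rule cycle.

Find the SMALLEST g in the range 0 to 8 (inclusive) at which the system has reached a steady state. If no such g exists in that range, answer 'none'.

Gen 0: 1100001101111
Gen 1 (rule 106): 1100011111001
Gen 2 (rule 149): 0011001110101
Gen 3 (rule 106): 0111011011010
Gen 4 (rule 149): 0010000000011
Gen 5 (rule 106): 0100000000111
Gen 6 (rule 149): 0111111110010
Gen 7 (rule 106): 1100000010100
Gen 8 (rule 149): 0011111010111
Gen 9 (rule 106): 0110001101101
Gen 10 (rule 149): 0001100000001

Answer: none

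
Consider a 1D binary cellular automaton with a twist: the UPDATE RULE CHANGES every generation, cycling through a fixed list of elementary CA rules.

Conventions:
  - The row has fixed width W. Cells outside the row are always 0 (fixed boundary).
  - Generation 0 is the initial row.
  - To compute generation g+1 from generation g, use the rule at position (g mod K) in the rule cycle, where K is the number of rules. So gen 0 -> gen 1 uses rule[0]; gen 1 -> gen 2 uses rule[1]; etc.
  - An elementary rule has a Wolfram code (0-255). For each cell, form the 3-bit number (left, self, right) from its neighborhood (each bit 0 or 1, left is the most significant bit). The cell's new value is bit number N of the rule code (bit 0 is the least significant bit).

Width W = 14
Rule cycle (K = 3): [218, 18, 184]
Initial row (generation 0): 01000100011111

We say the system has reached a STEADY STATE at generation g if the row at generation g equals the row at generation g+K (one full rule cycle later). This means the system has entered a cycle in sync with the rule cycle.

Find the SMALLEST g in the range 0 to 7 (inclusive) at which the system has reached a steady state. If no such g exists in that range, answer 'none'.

Gen 0: 01000100011111
Gen 1 (rule 218): 10101010111111
Gen 2 (rule 18): 00000000000000
Gen 3 (rule 184): 00000000000000
Gen 4 (rule 218): 00000000000000
Gen 5 (rule 18): 00000000000000
Gen 6 (rule 184): 00000000000000
Gen 7 (rule 218): 00000000000000
Gen 8 (rule 18): 00000000000000
Gen 9 (rule 184): 00000000000000
Gen 10 (rule 218): 00000000000000

Answer: 2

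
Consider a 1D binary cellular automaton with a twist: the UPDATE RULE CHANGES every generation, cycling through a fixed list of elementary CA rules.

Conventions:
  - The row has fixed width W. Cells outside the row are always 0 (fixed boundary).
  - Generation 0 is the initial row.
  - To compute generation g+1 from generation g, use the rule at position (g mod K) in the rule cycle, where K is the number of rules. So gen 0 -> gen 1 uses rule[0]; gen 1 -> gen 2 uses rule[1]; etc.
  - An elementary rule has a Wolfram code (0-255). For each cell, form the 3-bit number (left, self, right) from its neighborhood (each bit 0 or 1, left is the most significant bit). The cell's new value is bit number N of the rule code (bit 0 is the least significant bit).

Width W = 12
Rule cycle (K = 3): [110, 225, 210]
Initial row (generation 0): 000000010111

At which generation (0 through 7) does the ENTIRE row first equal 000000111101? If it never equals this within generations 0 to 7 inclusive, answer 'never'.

Answer: 1

Derivation:
Gen 0: 000000010111
Gen 1 (rule 110): 000000111101
Gen 2 (rule 225): 111110011110
Gen 3 (rule 210): 011111101111
Gen 4 (rule 110): 110000111001
Gen 5 (rule 225): 010110011000
Gen 6 (rule 210): 100011101100
Gen 7 (rule 110): 100110111100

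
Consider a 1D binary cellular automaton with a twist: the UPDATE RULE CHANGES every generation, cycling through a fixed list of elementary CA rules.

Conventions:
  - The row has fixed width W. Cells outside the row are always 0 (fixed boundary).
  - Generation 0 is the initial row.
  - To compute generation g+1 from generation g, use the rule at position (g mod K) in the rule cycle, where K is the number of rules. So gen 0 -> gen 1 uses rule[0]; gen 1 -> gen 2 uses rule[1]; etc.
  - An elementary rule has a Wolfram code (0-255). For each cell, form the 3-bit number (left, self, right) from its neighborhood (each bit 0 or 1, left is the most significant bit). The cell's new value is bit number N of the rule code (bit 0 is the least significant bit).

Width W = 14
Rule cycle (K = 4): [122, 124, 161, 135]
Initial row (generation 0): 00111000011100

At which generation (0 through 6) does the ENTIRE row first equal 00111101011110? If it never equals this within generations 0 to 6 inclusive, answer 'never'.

Answer: 3

Derivation:
Gen 0: 00111000011100
Gen 1 (rule 122): 01101100110110
Gen 2 (rule 124): 01111110111111
Gen 3 (rule 161): 00111101011110
Gen 4 (rule 135): 11011001001100
Gen 5 (rule 122): 11111110111110
Gen 6 (rule 124): 10000011100011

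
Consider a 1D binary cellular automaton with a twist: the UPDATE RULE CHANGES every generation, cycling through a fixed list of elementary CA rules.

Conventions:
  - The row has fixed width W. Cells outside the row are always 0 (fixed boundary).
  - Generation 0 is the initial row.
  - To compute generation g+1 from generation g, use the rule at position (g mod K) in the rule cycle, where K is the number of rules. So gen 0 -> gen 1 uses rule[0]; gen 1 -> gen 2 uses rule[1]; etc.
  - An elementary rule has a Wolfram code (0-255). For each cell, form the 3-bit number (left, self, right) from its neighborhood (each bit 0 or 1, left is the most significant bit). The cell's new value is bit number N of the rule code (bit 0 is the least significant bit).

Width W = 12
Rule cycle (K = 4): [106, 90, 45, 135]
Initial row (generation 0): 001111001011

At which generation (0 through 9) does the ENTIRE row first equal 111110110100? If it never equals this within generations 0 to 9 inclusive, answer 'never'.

Answer: never

Derivation:
Gen 0: 001111001011
Gen 1 (rule 106): 011001010111
Gen 2 (rule 90): 111110000101
Gen 3 (rule 45): 100000110111
Gen 4 (rule 135): 101111000010
Gen 5 (rule 106): 011001000100
Gen 6 (rule 90): 111110101010
Gen 7 (rule 45): 100001111110
Gen 8 (rule 135): 101110111100
Gen 9 (rule 106): 011011100100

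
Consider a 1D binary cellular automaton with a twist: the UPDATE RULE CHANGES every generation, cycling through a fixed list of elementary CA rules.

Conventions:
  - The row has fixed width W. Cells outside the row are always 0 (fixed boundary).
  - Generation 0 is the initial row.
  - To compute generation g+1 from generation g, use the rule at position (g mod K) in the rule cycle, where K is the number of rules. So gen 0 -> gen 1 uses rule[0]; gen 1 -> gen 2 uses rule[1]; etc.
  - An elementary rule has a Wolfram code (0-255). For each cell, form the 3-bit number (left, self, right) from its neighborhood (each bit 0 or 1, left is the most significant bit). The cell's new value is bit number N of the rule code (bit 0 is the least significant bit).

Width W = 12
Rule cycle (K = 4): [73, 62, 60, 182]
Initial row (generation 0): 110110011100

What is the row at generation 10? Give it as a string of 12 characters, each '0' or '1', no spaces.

Answer: 100001110111

Derivation:
Gen 0: 110110011100
Gen 1 (rule 73): 110110010101
Gen 2 (rule 62): 101101111111
Gen 3 (rule 60): 111011000000
Gen 4 (rule 182): 010100100000
Gen 5 (rule 73): 000000001111
Gen 6 (rule 62): 000000011000
Gen 7 (rule 60): 000000010100
Gen 8 (rule 182): 000000111110
Gen 9 (rule 73): 111110100010
Gen 10 (rule 62): 100001110111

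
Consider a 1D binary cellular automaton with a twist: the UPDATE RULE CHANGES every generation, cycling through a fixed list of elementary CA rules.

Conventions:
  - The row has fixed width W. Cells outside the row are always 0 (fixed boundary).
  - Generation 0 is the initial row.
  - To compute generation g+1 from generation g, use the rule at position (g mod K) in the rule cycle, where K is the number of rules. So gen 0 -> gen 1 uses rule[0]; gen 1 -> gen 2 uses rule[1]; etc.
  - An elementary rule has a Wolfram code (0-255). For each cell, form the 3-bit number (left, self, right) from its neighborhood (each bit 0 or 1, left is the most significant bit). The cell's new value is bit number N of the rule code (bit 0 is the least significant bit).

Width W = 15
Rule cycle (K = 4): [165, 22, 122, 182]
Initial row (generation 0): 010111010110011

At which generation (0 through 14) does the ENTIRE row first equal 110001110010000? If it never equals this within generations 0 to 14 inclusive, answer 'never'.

Gen 0: 010111010110011
Gen 1 (rule 165): 011010111000000
Gen 2 (rule 22): 100010000100000
Gen 3 (rule 122): 010101001010000
Gen 4 (rule 182): 111111111111000
Gen 5 (rule 165): 011111111110011
Gen 6 (rule 22): 100000000001100
Gen 7 (rule 122): 010000000011110
Gen 8 (rule 182): 111000000101101
Gen 9 (rule 165): 010011110110011
Gen 10 (rule 22): 111100000001100
Gen 11 (rule 122): 100110000011110
Gen 12 (rule 182): 111001000101101
Gen 13 (rule 165): 010001010110011
Gen 14 (rule 22): 111011010001100

Answer: never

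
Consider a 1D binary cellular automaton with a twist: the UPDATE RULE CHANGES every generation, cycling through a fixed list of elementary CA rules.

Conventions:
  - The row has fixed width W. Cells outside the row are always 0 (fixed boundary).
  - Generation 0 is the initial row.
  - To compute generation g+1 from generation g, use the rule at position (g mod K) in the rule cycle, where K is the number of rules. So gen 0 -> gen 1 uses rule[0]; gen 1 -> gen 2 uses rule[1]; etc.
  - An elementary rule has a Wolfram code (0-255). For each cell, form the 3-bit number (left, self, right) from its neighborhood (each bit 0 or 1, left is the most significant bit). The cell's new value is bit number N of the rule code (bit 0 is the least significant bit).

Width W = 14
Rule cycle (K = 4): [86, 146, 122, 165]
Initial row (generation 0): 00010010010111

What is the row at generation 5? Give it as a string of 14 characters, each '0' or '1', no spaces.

Answer: 01101011010001

Derivation:
Gen 0: 00010010010111
Gen 1 (rule 86): 00111111110001
Gen 2 (rule 146): 01011111101010
Gen 3 (rule 122): 10110000110101
Gen 4 (rule 165): 11000110001111
Gen 5 (rule 86): 01101011010001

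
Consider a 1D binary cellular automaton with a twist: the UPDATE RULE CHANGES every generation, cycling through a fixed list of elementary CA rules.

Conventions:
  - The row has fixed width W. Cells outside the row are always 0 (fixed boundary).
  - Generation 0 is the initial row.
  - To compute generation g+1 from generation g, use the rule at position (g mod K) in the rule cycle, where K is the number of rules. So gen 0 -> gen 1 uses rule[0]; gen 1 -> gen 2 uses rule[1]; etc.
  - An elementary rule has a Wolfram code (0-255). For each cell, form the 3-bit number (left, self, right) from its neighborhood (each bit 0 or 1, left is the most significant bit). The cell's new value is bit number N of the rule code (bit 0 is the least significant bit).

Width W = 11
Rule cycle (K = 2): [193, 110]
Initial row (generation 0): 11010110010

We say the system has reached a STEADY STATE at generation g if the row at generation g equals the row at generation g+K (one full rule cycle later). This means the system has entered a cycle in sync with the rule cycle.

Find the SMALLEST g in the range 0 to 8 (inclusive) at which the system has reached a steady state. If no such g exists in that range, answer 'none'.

Answer: none

Derivation:
Gen 0: 11010110010
Gen 1 (rule 193): 01000010000
Gen 2 (rule 110): 11000110000
Gen 3 (rule 193): 01010010111
Gen 4 (rule 110): 11110111101
Gen 5 (rule 193): 01110011100
Gen 6 (rule 110): 11010110100
Gen 7 (rule 193): 01000010001
Gen 8 (rule 110): 11000110011
Gen 9 (rule 193): 01010010001
Gen 10 (rule 110): 11110110011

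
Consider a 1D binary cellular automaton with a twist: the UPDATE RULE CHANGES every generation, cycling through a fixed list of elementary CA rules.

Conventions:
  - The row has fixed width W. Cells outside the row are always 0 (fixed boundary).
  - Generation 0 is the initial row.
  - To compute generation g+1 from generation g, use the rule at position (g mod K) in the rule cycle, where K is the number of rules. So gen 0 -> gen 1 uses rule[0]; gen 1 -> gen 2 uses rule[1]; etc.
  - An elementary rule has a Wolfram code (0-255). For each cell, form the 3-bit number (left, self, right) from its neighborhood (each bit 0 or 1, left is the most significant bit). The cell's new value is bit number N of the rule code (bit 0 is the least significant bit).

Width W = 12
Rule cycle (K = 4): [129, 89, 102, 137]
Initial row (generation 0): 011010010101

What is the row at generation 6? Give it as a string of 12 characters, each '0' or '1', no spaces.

Answer: 010000001100

Derivation:
Gen 0: 011010010101
Gen 1 (rule 129): 000000000000
Gen 2 (rule 89): 111111111111
Gen 3 (rule 102): 000000000001
Gen 4 (rule 137): 111111111100
Gen 5 (rule 129): 011111111001
Gen 6 (rule 89): 010000001100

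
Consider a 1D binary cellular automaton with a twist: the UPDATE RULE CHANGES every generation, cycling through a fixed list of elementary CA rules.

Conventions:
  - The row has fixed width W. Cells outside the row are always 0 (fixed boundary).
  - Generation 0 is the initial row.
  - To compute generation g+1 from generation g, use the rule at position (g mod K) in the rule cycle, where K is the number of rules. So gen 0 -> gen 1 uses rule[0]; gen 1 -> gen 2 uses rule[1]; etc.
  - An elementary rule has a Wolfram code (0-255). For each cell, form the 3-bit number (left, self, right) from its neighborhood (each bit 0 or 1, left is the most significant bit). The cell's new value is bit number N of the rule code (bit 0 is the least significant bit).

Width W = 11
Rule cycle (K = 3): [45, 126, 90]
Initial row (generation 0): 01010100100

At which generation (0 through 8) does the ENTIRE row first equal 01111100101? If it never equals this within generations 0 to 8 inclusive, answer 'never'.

Gen 0: 01010100100
Gen 1 (rule 45): 01111100101
Gen 2 (rule 126): 11000111111
Gen 3 (rule 90): 11101100001
Gen 4 (rule 45): 10011001101
Gen 5 (rule 126): 11111111111
Gen 6 (rule 90): 10000000001
Gen 7 (rule 45): 10111111101
Gen 8 (rule 126): 11100000111

Answer: 1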